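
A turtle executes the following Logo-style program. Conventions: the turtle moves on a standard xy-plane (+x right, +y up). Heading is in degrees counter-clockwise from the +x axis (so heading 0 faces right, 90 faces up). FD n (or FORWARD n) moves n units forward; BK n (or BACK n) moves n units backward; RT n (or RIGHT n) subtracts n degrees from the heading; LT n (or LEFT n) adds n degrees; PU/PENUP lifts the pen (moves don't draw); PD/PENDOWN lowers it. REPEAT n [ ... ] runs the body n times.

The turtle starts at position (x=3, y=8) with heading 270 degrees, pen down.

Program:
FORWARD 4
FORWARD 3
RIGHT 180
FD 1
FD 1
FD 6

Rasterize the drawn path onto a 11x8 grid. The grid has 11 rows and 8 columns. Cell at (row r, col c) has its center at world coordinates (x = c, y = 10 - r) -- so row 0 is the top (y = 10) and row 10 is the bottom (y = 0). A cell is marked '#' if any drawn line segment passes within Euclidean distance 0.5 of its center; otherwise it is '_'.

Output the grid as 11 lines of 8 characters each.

Segment 0: (3,8) -> (3,4)
Segment 1: (3,4) -> (3,1)
Segment 2: (3,1) -> (3,2)
Segment 3: (3,2) -> (3,3)
Segment 4: (3,3) -> (3,9)

Answer: ________
___#____
___#____
___#____
___#____
___#____
___#____
___#____
___#____
___#____
________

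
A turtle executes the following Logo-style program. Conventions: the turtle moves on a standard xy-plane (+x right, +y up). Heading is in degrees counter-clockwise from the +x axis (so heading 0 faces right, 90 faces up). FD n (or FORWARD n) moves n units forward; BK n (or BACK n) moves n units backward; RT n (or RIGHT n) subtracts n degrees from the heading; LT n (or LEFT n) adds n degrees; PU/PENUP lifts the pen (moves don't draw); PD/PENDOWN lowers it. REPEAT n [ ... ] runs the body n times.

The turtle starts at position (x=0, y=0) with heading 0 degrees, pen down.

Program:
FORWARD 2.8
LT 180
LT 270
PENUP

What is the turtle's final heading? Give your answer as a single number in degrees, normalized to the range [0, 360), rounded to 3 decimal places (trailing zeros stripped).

Answer: 90

Derivation:
Executing turtle program step by step:
Start: pos=(0,0), heading=0, pen down
FD 2.8: (0,0) -> (2.8,0) [heading=0, draw]
LT 180: heading 0 -> 180
LT 270: heading 180 -> 90
PU: pen up
Final: pos=(2.8,0), heading=90, 1 segment(s) drawn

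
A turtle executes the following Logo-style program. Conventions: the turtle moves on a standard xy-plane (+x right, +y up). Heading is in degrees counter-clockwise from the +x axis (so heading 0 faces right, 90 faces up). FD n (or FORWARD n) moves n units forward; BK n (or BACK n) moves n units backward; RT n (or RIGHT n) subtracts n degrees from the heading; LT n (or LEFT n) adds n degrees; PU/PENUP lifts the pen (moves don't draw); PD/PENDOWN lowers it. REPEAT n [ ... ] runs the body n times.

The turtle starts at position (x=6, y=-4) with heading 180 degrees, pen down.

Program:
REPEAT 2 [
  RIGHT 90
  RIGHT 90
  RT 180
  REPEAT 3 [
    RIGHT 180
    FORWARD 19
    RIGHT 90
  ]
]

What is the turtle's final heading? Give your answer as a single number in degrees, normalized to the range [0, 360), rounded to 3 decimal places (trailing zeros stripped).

Executing turtle program step by step:
Start: pos=(6,-4), heading=180, pen down
REPEAT 2 [
  -- iteration 1/2 --
  RT 90: heading 180 -> 90
  RT 90: heading 90 -> 0
  RT 180: heading 0 -> 180
  REPEAT 3 [
    -- iteration 1/3 --
    RT 180: heading 180 -> 0
    FD 19: (6,-4) -> (25,-4) [heading=0, draw]
    RT 90: heading 0 -> 270
    -- iteration 2/3 --
    RT 180: heading 270 -> 90
    FD 19: (25,-4) -> (25,15) [heading=90, draw]
    RT 90: heading 90 -> 0
    -- iteration 3/3 --
    RT 180: heading 0 -> 180
    FD 19: (25,15) -> (6,15) [heading=180, draw]
    RT 90: heading 180 -> 90
  ]
  -- iteration 2/2 --
  RT 90: heading 90 -> 0
  RT 90: heading 0 -> 270
  RT 180: heading 270 -> 90
  REPEAT 3 [
    -- iteration 1/3 --
    RT 180: heading 90 -> 270
    FD 19: (6,15) -> (6,-4) [heading=270, draw]
    RT 90: heading 270 -> 180
    -- iteration 2/3 --
    RT 180: heading 180 -> 0
    FD 19: (6,-4) -> (25,-4) [heading=0, draw]
    RT 90: heading 0 -> 270
    -- iteration 3/3 --
    RT 180: heading 270 -> 90
    FD 19: (25,-4) -> (25,15) [heading=90, draw]
    RT 90: heading 90 -> 0
  ]
]
Final: pos=(25,15), heading=0, 6 segment(s) drawn

Answer: 0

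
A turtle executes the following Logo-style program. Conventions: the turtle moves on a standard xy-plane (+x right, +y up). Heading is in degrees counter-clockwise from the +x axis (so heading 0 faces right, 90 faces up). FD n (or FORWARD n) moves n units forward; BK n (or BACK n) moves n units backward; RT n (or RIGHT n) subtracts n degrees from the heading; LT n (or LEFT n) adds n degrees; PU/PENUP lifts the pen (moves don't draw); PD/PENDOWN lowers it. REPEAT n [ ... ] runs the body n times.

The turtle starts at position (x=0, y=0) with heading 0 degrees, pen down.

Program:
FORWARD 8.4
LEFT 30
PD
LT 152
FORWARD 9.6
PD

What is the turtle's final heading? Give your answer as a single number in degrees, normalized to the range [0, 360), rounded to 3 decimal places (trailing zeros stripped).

Answer: 182

Derivation:
Executing turtle program step by step:
Start: pos=(0,0), heading=0, pen down
FD 8.4: (0,0) -> (8.4,0) [heading=0, draw]
LT 30: heading 0 -> 30
PD: pen down
LT 152: heading 30 -> 182
FD 9.6: (8.4,0) -> (-1.194,-0.335) [heading=182, draw]
PD: pen down
Final: pos=(-1.194,-0.335), heading=182, 2 segment(s) drawn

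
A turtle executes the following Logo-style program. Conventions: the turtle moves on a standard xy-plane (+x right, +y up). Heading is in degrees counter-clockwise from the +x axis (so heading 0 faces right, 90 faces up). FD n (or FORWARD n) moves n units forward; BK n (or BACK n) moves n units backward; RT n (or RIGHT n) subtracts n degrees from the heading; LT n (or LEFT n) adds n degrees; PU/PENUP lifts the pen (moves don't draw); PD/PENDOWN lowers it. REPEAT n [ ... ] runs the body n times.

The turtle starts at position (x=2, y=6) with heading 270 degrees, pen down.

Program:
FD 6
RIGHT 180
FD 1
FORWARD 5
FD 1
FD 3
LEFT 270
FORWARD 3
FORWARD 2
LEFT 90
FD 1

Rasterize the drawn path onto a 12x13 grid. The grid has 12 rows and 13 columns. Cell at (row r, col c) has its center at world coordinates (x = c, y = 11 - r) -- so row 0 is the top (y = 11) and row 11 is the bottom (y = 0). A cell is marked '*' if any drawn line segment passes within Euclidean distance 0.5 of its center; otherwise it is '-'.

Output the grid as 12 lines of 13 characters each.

Answer: -------*-----
--******-----
--*----------
--*----------
--*----------
--*----------
--*----------
--*----------
--*----------
--*----------
--*----------
--*----------

Derivation:
Segment 0: (2,6) -> (2,0)
Segment 1: (2,0) -> (2,1)
Segment 2: (2,1) -> (2,6)
Segment 3: (2,6) -> (2,7)
Segment 4: (2,7) -> (2,10)
Segment 5: (2,10) -> (5,10)
Segment 6: (5,10) -> (7,10)
Segment 7: (7,10) -> (7,11)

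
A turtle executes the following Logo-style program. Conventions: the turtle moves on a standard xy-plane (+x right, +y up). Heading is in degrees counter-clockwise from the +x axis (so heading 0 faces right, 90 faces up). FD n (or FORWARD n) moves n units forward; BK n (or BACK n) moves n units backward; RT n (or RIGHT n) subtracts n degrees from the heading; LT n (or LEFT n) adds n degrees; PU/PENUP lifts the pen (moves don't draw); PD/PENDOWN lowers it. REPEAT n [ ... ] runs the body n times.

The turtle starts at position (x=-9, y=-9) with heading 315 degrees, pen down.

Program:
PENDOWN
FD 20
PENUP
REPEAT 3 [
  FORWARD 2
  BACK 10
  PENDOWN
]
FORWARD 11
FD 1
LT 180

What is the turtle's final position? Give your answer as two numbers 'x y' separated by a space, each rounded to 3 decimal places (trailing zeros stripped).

Answer: -3.343 -14.657

Derivation:
Executing turtle program step by step:
Start: pos=(-9,-9), heading=315, pen down
PD: pen down
FD 20: (-9,-9) -> (5.142,-23.142) [heading=315, draw]
PU: pen up
REPEAT 3 [
  -- iteration 1/3 --
  FD 2: (5.142,-23.142) -> (6.556,-24.556) [heading=315, move]
  BK 10: (6.556,-24.556) -> (-0.515,-17.485) [heading=315, move]
  PD: pen down
  -- iteration 2/3 --
  FD 2: (-0.515,-17.485) -> (0.899,-18.899) [heading=315, draw]
  BK 10: (0.899,-18.899) -> (-6.172,-11.828) [heading=315, draw]
  PD: pen down
  -- iteration 3/3 --
  FD 2: (-6.172,-11.828) -> (-4.757,-13.243) [heading=315, draw]
  BK 10: (-4.757,-13.243) -> (-11.828,-6.172) [heading=315, draw]
  PD: pen down
]
FD 11: (-11.828,-6.172) -> (-4.05,-13.95) [heading=315, draw]
FD 1: (-4.05,-13.95) -> (-3.343,-14.657) [heading=315, draw]
LT 180: heading 315 -> 135
Final: pos=(-3.343,-14.657), heading=135, 7 segment(s) drawn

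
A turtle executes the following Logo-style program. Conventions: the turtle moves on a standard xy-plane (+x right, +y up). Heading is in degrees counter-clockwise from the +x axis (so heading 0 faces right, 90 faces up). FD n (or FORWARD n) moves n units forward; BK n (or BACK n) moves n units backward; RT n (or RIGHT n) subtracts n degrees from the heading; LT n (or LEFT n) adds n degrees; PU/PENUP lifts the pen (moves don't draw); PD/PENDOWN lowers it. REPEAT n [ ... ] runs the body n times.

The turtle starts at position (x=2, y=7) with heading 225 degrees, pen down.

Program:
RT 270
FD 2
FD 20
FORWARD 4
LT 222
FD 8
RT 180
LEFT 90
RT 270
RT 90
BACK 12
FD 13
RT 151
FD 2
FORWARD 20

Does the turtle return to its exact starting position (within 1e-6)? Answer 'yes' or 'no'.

Executing turtle program step by step:
Start: pos=(2,7), heading=225, pen down
RT 270: heading 225 -> 315
FD 2: (2,7) -> (3.414,5.586) [heading=315, draw]
FD 20: (3.414,5.586) -> (17.556,-8.556) [heading=315, draw]
FD 4: (17.556,-8.556) -> (20.385,-11.385) [heading=315, draw]
LT 222: heading 315 -> 177
FD 8: (20.385,-11.385) -> (12.396,-10.966) [heading=177, draw]
RT 180: heading 177 -> 357
LT 90: heading 357 -> 87
RT 270: heading 87 -> 177
RT 90: heading 177 -> 87
BK 12: (12.396,-10.966) -> (11.768,-22.95) [heading=87, draw]
FD 13: (11.768,-22.95) -> (12.448,-9.967) [heading=87, draw]
RT 151: heading 87 -> 296
FD 2: (12.448,-9.967) -> (13.325,-11.765) [heading=296, draw]
FD 20: (13.325,-11.765) -> (22.092,-29.741) [heading=296, draw]
Final: pos=(22.092,-29.741), heading=296, 8 segment(s) drawn

Start position: (2, 7)
Final position: (22.092, -29.741)
Distance = 41.876; >= 1e-6 -> NOT closed

Answer: no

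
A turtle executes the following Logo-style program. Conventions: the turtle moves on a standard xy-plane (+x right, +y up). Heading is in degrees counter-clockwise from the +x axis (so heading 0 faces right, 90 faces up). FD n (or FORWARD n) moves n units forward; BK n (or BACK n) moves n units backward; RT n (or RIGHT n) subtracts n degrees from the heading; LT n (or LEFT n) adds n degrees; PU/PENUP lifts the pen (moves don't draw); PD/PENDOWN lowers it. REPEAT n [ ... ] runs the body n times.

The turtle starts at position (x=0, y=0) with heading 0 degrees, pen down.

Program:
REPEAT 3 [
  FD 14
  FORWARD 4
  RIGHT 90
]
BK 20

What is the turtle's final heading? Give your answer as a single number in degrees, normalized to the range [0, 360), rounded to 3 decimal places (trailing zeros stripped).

Executing turtle program step by step:
Start: pos=(0,0), heading=0, pen down
REPEAT 3 [
  -- iteration 1/3 --
  FD 14: (0,0) -> (14,0) [heading=0, draw]
  FD 4: (14,0) -> (18,0) [heading=0, draw]
  RT 90: heading 0 -> 270
  -- iteration 2/3 --
  FD 14: (18,0) -> (18,-14) [heading=270, draw]
  FD 4: (18,-14) -> (18,-18) [heading=270, draw]
  RT 90: heading 270 -> 180
  -- iteration 3/3 --
  FD 14: (18,-18) -> (4,-18) [heading=180, draw]
  FD 4: (4,-18) -> (0,-18) [heading=180, draw]
  RT 90: heading 180 -> 90
]
BK 20: (0,-18) -> (0,-38) [heading=90, draw]
Final: pos=(0,-38), heading=90, 7 segment(s) drawn

Answer: 90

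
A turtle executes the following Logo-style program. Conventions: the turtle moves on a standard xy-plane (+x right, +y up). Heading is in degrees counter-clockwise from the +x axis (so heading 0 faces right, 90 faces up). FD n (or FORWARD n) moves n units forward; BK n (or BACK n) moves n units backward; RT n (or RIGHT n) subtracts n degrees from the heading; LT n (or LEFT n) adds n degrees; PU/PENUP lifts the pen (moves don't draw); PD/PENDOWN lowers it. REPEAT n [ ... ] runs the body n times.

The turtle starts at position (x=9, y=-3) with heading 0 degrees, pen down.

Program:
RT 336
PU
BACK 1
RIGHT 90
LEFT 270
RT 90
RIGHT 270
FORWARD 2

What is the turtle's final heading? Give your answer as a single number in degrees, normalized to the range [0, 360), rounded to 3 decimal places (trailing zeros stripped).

Answer: 204

Derivation:
Executing turtle program step by step:
Start: pos=(9,-3), heading=0, pen down
RT 336: heading 0 -> 24
PU: pen up
BK 1: (9,-3) -> (8.086,-3.407) [heading=24, move]
RT 90: heading 24 -> 294
LT 270: heading 294 -> 204
RT 90: heading 204 -> 114
RT 270: heading 114 -> 204
FD 2: (8.086,-3.407) -> (6.259,-4.22) [heading=204, move]
Final: pos=(6.259,-4.22), heading=204, 0 segment(s) drawn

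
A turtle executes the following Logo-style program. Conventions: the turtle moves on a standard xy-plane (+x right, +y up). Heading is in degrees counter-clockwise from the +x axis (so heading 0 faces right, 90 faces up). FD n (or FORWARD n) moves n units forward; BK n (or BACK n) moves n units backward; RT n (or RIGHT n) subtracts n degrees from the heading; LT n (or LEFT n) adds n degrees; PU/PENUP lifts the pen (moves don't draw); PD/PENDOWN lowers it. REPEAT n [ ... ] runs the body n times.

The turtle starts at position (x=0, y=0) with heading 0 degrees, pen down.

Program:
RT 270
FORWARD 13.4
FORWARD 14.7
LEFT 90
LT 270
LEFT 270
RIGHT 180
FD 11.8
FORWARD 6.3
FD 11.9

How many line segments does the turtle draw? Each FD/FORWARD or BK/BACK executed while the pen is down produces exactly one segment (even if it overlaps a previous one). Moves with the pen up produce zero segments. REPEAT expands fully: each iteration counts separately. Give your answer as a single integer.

Executing turtle program step by step:
Start: pos=(0,0), heading=0, pen down
RT 270: heading 0 -> 90
FD 13.4: (0,0) -> (0,13.4) [heading=90, draw]
FD 14.7: (0,13.4) -> (0,28.1) [heading=90, draw]
LT 90: heading 90 -> 180
LT 270: heading 180 -> 90
LT 270: heading 90 -> 0
RT 180: heading 0 -> 180
FD 11.8: (0,28.1) -> (-11.8,28.1) [heading=180, draw]
FD 6.3: (-11.8,28.1) -> (-18.1,28.1) [heading=180, draw]
FD 11.9: (-18.1,28.1) -> (-30,28.1) [heading=180, draw]
Final: pos=(-30,28.1), heading=180, 5 segment(s) drawn
Segments drawn: 5

Answer: 5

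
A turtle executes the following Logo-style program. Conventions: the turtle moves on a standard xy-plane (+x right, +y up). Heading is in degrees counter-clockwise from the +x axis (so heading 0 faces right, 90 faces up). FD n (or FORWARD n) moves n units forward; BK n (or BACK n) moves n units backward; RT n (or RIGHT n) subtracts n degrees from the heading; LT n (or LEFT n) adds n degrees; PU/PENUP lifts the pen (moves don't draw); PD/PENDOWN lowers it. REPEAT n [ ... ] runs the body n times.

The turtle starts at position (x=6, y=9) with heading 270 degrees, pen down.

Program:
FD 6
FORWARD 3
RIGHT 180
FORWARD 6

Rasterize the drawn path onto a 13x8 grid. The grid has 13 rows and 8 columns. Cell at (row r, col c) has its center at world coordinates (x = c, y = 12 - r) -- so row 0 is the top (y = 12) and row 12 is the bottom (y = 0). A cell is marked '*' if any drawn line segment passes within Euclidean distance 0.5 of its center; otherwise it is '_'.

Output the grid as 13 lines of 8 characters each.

Segment 0: (6,9) -> (6,3)
Segment 1: (6,3) -> (6,0)
Segment 2: (6,0) -> (6,6)

Answer: ________
________
________
______*_
______*_
______*_
______*_
______*_
______*_
______*_
______*_
______*_
______*_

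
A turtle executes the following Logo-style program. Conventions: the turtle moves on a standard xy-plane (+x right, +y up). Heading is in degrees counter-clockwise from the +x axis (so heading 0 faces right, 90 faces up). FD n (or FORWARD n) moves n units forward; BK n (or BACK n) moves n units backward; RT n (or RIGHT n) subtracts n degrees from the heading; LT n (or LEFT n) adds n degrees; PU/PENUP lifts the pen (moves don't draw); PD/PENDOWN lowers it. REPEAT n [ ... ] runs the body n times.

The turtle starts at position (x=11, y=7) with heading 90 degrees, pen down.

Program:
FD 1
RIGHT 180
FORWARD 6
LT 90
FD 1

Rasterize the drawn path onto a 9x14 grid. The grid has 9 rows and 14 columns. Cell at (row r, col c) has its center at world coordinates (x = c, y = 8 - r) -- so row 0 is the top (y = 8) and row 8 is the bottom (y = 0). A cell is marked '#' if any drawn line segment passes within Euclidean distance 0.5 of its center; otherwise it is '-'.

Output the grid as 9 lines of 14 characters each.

Answer: -----------#--
-----------#--
-----------#--
-----------#--
-----------#--
-----------#--
-----------##-
--------------
--------------

Derivation:
Segment 0: (11,7) -> (11,8)
Segment 1: (11,8) -> (11,2)
Segment 2: (11,2) -> (12,2)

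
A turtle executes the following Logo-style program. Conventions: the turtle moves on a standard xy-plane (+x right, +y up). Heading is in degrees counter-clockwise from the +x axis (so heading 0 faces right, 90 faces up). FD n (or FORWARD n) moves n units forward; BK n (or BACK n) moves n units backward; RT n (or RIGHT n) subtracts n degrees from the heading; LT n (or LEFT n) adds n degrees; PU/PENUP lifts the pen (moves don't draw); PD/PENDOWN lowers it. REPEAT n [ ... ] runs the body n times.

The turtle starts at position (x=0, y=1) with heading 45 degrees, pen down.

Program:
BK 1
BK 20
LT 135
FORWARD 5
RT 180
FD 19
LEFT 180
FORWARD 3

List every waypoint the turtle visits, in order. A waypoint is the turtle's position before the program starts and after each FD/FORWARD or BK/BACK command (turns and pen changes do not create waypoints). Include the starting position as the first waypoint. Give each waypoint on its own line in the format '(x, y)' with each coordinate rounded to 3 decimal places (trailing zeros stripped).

Answer: (0, 1)
(-0.707, 0.293)
(-14.849, -13.849)
(-19.849, -13.849)
(-0.849, -13.849)
(-3.849, -13.849)

Derivation:
Executing turtle program step by step:
Start: pos=(0,1), heading=45, pen down
BK 1: (0,1) -> (-0.707,0.293) [heading=45, draw]
BK 20: (-0.707,0.293) -> (-14.849,-13.849) [heading=45, draw]
LT 135: heading 45 -> 180
FD 5: (-14.849,-13.849) -> (-19.849,-13.849) [heading=180, draw]
RT 180: heading 180 -> 0
FD 19: (-19.849,-13.849) -> (-0.849,-13.849) [heading=0, draw]
LT 180: heading 0 -> 180
FD 3: (-0.849,-13.849) -> (-3.849,-13.849) [heading=180, draw]
Final: pos=(-3.849,-13.849), heading=180, 5 segment(s) drawn
Waypoints (6 total):
(0, 1)
(-0.707, 0.293)
(-14.849, -13.849)
(-19.849, -13.849)
(-0.849, -13.849)
(-3.849, -13.849)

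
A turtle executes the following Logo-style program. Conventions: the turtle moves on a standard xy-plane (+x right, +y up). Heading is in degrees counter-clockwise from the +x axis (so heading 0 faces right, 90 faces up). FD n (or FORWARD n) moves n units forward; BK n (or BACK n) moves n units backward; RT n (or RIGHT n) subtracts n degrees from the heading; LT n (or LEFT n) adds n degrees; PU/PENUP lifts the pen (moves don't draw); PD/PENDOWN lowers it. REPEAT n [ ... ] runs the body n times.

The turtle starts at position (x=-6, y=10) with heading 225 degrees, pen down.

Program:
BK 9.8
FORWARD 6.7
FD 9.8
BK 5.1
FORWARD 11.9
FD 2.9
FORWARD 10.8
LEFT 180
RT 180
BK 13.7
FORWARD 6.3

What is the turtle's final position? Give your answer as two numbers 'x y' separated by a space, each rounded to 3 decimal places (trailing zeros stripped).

Executing turtle program step by step:
Start: pos=(-6,10), heading=225, pen down
BK 9.8: (-6,10) -> (0.93,16.93) [heading=225, draw]
FD 6.7: (0.93,16.93) -> (-3.808,12.192) [heading=225, draw]
FD 9.8: (-3.808,12.192) -> (-10.738,5.262) [heading=225, draw]
BK 5.1: (-10.738,5.262) -> (-7.131,8.869) [heading=225, draw]
FD 11.9: (-7.131,8.869) -> (-15.546,0.454) [heading=225, draw]
FD 2.9: (-15.546,0.454) -> (-17.597,-1.597) [heading=225, draw]
FD 10.8: (-17.597,-1.597) -> (-25.233,-9.233) [heading=225, draw]
LT 180: heading 225 -> 45
RT 180: heading 45 -> 225
BK 13.7: (-25.233,-9.233) -> (-15.546,0.454) [heading=225, draw]
FD 6.3: (-15.546,0.454) -> (-20.001,-4.001) [heading=225, draw]
Final: pos=(-20.001,-4.001), heading=225, 9 segment(s) drawn

Answer: -20.001 -4.001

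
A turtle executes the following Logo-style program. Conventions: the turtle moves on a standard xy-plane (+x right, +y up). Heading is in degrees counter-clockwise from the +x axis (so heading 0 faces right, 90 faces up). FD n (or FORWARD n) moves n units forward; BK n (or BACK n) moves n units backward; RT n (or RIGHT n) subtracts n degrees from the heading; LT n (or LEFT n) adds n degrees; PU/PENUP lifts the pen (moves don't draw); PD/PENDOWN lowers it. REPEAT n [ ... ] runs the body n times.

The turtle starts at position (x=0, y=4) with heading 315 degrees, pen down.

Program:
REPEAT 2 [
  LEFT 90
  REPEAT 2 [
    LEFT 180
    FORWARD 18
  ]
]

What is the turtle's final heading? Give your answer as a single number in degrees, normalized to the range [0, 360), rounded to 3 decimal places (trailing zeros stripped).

Executing turtle program step by step:
Start: pos=(0,4), heading=315, pen down
REPEAT 2 [
  -- iteration 1/2 --
  LT 90: heading 315 -> 45
  REPEAT 2 [
    -- iteration 1/2 --
    LT 180: heading 45 -> 225
    FD 18: (0,4) -> (-12.728,-8.728) [heading=225, draw]
    -- iteration 2/2 --
    LT 180: heading 225 -> 45
    FD 18: (-12.728,-8.728) -> (0,4) [heading=45, draw]
  ]
  -- iteration 2/2 --
  LT 90: heading 45 -> 135
  REPEAT 2 [
    -- iteration 1/2 --
    LT 180: heading 135 -> 315
    FD 18: (0,4) -> (12.728,-8.728) [heading=315, draw]
    -- iteration 2/2 --
    LT 180: heading 315 -> 135
    FD 18: (12.728,-8.728) -> (0,4) [heading=135, draw]
  ]
]
Final: pos=(0,4), heading=135, 4 segment(s) drawn

Answer: 135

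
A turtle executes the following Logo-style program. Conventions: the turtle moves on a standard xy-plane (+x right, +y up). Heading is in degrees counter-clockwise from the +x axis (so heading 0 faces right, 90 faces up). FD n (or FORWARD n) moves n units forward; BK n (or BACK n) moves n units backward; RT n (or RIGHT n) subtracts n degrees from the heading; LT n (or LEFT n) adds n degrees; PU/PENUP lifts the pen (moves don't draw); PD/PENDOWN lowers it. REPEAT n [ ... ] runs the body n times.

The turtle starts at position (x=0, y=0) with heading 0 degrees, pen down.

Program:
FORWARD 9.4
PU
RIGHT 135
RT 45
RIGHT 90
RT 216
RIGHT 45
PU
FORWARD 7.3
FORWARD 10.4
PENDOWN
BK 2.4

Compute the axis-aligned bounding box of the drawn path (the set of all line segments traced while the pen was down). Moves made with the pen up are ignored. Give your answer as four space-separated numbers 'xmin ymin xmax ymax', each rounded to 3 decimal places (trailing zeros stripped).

Executing turtle program step by step:
Start: pos=(0,0), heading=0, pen down
FD 9.4: (0,0) -> (9.4,0) [heading=0, draw]
PU: pen up
RT 135: heading 0 -> 225
RT 45: heading 225 -> 180
RT 90: heading 180 -> 90
RT 216: heading 90 -> 234
RT 45: heading 234 -> 189
PU: pen up
FD 7.3: (9.4,0) -> (2.19,-1.142) [heading=189, move]
FD 10.4: (2.19,-1.142) -> (-8.082,-2.769) [heading=189, move]
PD: pen down
BK 2.4: (-8.082,-2.769) -> (-5.712,-2.393) [heading=189, draw]
Final: pos=(-5.712,-2.393), heading=189, 2 segment(s) drawn

Segment endpoints: x in {-8.082, -5.712, 0, 9.4}, y in {-2.769, -2.393, 0}
xmin=-8.082, ymin=-2.769, xmax=9.4, ymax=0

Answer: -8.082 -2.769 9.4 0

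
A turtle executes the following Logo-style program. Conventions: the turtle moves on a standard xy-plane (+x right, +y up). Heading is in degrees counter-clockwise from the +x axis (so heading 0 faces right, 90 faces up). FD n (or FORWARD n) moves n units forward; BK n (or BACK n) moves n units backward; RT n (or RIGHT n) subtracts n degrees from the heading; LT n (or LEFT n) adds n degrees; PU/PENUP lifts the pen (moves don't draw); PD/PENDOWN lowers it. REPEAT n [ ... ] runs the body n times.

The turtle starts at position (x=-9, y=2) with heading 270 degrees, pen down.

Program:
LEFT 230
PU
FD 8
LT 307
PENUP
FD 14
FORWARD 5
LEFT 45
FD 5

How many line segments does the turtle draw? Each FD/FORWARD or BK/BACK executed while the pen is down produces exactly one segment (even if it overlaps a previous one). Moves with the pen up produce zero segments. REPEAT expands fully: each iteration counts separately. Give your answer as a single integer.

Executing turtle program step by step:
Start: pos=(-9,2), heading=270, pen down
LT 230: heading 270 -> 140
PU: pen up
FD 8: (-9,2) -> (-15.128,7.142) [heading=140, move]
LT 307: heading 140 -> 87
PU: pen up
FD 14: (-15.128,7.142) -> (-14.396,21.123) [heading=87, move]
FD 5: (-14.396,21.123) -> (-14.134,26.116) [heading=87, move]
LT 45: heading 87 -> 132
FD 5: (-14.134,26.116) -> (-17.48,29.832) [heading=132, move]
Final: pos=(-17.48,29.832), heading=132, 0 segment(s) drawn
Segments drawn: 0

Answer: 0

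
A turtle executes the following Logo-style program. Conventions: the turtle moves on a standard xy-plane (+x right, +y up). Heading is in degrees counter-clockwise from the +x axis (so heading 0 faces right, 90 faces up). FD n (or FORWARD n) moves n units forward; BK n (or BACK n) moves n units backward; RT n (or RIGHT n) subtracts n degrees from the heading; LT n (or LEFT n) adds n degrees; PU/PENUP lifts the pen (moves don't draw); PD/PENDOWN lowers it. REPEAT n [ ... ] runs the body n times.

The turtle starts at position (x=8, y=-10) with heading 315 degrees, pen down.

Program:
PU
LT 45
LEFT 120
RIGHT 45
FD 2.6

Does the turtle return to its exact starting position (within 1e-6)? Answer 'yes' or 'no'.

Executing turtle program step by step:
Start: pos=(8,-10), heading=315, pen down
PU: pen up
LT 45: heading 315 -> 0
LT 120: heading 0 -> 120
RT 45: heading 120 -> 75
FD 2.6: (8,-10) -> (8.673,-7.489) [heading=75, move]
Final: pos=(8.673,-7.489), heading=75, 0 segment(s) drawn

Start position: (8, -10)
Final position: (8.673, -7.489)
Distance = 2.6; >= 1e-6 -> NOT closed

Answer: no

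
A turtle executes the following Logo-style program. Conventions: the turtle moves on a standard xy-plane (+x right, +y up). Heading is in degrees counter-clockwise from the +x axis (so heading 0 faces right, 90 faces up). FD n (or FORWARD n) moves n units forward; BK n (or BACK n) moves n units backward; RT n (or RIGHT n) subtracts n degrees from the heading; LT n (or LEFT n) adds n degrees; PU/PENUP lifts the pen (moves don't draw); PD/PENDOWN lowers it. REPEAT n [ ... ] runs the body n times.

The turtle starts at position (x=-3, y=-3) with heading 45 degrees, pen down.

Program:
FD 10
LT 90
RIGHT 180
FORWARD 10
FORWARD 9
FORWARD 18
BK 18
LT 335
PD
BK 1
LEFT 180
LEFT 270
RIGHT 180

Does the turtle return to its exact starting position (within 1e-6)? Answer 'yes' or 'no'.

Executing turtle program step by step:
Start: pos=(-3,-3), heading=45, pen down
FD 10: (-3,-3) -> (4.071,4.071) [heading=45, draw]
LT 90: heading 45 -> 135
RT 180: heading 135 -> 315
FD 10: (4.071,4.071) -> (11.142,-3) [heading=315, draw]
FD 9: (11.142,-3) -> (17.506,-9.364) [heading=315, draw]
FD 18: (17.506,-9.364) -> (30.234,-22.092) [heading=315, draw]
BK 18: (30.234,-22.092) -> (17.506,-9.364) [heading=315, draw]
LT 335: heading 315 -> 290
PD: pen down
BK 1: (17.506,-9.364) -> (17.164,-8.424) [heading=290, draw]
LT 180: heading 290 -> 110
LT 270: heading 110 -> 20
RT 180: heading 20 -> 200
Final: pos=(17.164,-8.424), heading=200, 6 segment(s) drawn

Start position: (-3, -3)
Final position: (17.164, -8.424)
Distance = 20.881; >= 1e-6 -> NOT closed

Answer: no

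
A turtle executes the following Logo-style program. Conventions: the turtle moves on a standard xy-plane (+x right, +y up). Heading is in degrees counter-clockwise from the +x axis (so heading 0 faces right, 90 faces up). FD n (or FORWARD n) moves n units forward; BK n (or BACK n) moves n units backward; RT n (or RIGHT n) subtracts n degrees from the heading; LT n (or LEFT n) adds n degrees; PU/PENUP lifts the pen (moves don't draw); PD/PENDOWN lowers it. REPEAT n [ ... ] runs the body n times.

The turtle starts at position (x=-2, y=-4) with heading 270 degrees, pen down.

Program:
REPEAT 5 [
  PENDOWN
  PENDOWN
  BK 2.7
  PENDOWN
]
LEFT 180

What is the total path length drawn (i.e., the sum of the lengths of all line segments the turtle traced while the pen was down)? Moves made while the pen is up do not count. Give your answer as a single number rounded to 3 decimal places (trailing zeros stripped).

Answer: 13.5

Derivation:
Executing turtle program step by step:
Start: pos=(-2,-4), heading=270, pen down
REPEAT 5 [
  -- iteration 1/5 --
  PD: pen down
  PD: pen down
  BK 2.7: (-2,-4) -> (-2,-1.3) [heading=270, draw]
  PD: pen down
  -- iteration 2/5 --
  PD: pen down
  PD: pen down
  BK 2.7: (-2,-1.3) -> (-2,1.4) [heading=270, draw]
  PD: pen down
  -- iteration 3/5 --
  PD: pen down
  PD: pen down
  BK 2.7: (-2,1.4) -> (-2,4.1) [heading=270, draw]
  PD: pen down
  -- iteration 4/5 --
  PD: pen down
  PD: pen down
  BK 2.7: (-2,4.1) -> (-2,6.8) [heading=270, draw]
  PD: pen down
  -- iteration 5/5 --
  PD: pen down
  PD: pen down
  BK 2.7: (-2,6.8) -> (-2,9.5) [heading=270, draw]
  PD: pen down
]
LT 180: heading 270 -> 90
Final: pos=(-2,9.5), heading=90, 5 segment(s) drawn

Segment lengths:
  seg 1: (-2,-4) -> (-2,-1.3), length = 2.7
  seg 2: (-2,-1.3) -> (-2,1.4), length = 2.7
  seg 3: (-2,1.4) -> (-2,4.1), length = 2.7
  seg 4: (-2,4.1) -> (-2,6.8), length = 2.7
  seg 5: (-2,6.8) -> (-2,9.5), length = 2.7
Total = 13.5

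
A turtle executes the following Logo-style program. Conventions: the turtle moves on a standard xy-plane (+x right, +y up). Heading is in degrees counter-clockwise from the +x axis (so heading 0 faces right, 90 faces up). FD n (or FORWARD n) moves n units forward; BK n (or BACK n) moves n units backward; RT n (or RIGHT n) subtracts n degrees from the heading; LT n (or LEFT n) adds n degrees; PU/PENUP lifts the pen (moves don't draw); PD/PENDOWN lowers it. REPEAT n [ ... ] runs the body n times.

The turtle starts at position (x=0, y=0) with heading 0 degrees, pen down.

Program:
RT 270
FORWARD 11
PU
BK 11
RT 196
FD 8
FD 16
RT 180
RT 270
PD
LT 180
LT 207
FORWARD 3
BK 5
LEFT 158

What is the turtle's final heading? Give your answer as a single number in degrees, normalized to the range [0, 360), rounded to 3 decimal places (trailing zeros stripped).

Executing turtle program step by step:
Start: pos=(0,0), heading=0, pen down
RT 270: heading 0 -> 90
FD 11: (0,0) -> (0,11) [heading=90, draw]
PU: pen up
BK 11: (0,11) -> (0,0) [heading=90, move]
RT 196: heading 90 -> 254
FD 8: (0,0) -> (-2.205,-7.69) [heading=254, move]
FD 16: (-2.205,-7.69) -> (-6.615,-23.07) [heading=254, move]
RT 180: heading 254 -> 74
RT 270: heading 74 -> 164
PD: pen down
LT 180: heading 164 -> 344
LT 207: heading 344 -> 191
FD 3: (-6.615,-23.07) -> (-9.56,-23.643) [heading=191, draw]
BK 5: (-9.56,-23.643) -> (-4.652,-22.689) [heading=191, draw]
LT 158: heading 191 -> 349
Final: pos=(-4.652,-22.689), heading=349, 3 segment(s) drawn

Answer: 349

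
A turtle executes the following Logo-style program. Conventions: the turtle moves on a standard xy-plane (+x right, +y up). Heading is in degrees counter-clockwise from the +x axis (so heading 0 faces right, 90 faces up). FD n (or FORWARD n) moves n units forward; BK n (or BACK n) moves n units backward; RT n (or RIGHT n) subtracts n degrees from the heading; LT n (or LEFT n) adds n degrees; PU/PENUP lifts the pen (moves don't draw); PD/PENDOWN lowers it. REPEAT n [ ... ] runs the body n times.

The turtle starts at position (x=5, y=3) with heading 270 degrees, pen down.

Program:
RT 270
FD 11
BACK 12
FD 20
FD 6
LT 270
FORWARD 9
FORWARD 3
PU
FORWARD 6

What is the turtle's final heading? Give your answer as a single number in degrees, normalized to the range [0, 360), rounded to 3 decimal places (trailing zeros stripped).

Answer: 270

Derivation:
Executing turtle program step by step:
Start: pos=(5,3), heading=270, pen down
RT 270: heading 270 -> 0
FD 11: (5,3) -> (16,3) [heading=0, draw]
BK 12: (16,3) -> (4,3) [heading=0, draw]
FD 20: (4,3) -> (24,3) [heading=0, draw]
FD 6: (24,3) -> (30,3) [heading=0, draw]
LT 270: heading 0 -> 270
FD 9: (30,3) -> (30,-6) [heading=270, draw]
FD 3: (30,-6) -> (30,-9) [heading=270, draw]
PU: pen up
FD 6: (30,-9) -> (30,-15) [heading=270, move]
Final: pos=(30,-15), heading=270, 6 segment(s) drawn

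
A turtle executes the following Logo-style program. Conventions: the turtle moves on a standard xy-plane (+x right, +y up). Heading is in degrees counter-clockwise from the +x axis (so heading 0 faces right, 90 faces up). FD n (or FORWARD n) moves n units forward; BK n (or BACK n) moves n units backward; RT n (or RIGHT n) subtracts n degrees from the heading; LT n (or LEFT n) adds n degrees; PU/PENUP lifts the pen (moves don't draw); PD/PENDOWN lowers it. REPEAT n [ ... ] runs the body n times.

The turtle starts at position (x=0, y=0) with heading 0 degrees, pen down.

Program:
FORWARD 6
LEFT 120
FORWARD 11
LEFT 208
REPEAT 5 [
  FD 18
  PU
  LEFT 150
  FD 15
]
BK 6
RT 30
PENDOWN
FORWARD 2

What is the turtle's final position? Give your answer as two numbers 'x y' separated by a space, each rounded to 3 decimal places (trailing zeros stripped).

Answer: -1.839 7.264

Derivation:
Executing turtle program step by step:
Start: pos=(0,0), heading=0, pen down
FD 6: (0,0) -> (6,0) [heading=0, draw]
LT 120: heading 0 -> 120
FD 11: (6,0) -> (0.5,9.526) [heading=120, draw]
LT 208: heading 120 -> 328
REPEAT 5 [
  -- iteration 1/5 --
  FD 18: (0.5,9.526) -> (15.765,-0.012) [heading=328, draw]
  PU: pen up
  LT 150: heading 328 -> 118
  FD 15: (15.765,-0.012) -> (8.723,13.232) [heading=118, move]
  -- iteration 2/5 --
  FD 18: (8.723,13.232) -> (0.272,29.125) [heading=118, move]
  PU: pen up
  LT 150: heading 118 -> 268
  FD 15: (0.272,29.125) -> (-0.251,14.134) [heading=268, move]
  -- iteration 3/5 --
  FD 18: (-0.251,14.134) -> (-0.879,-3.855) [heading=268, move]
  PU: pen up
  LT 150: heading 268 -> 58
  FD 15: (-0.879,-3.855) -> (7.069,8.866) [heading=58, move]
  -- iteration 4/5 --
  FD 18: (7.069,8.866) -> (16.608,24.131) [heading=58, move]
  PU: pen up
  LT 150: heading 58 -> 208
  FD 15: (16.608,24.131) -> (3.364,17.089) [heading=208, move]
  -- iteration 5/5 --
  FD 18: (3.364,17.089) -> (-12.529,8.638) [heading=208, move]
  PU: pen up
  LT 150: heading 208 -> 358
  FD 15: (-12.529,8.638) -> (2.462,8.115) [heading=358, move]
]
BK 6: (2.462,8.115) -> (-3.535,8.324) [heading=358, move]
RT 30: heading 358 -> 328
PD: pen down
FD 2: (-3.535,8.324) -> (-1.839,7.264) [heading=328, draw]
Final: pos=(-1.839,7.264), heading=328, 4 segment(s) drawn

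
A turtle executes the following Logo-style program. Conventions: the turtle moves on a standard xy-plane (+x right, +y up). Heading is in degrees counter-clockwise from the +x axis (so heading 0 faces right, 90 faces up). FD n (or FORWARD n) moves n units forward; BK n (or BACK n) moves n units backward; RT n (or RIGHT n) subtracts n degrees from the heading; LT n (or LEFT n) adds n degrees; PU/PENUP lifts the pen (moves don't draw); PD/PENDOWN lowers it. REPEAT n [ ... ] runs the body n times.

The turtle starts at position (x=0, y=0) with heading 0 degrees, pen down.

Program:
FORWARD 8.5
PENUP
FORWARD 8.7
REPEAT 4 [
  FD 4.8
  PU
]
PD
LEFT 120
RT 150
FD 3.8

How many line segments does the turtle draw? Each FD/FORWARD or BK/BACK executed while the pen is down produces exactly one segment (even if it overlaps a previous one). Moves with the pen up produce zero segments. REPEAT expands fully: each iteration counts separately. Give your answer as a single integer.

Executing turtle program step by step:
Start: pos=(0,0), heading=0, pen down
FD 8.5: (0,0) -> (8.5,0) [heading=0, draw]
PU: pen up
FD 8.7: (8.5,0) -> (17.2,0) [heading=0, move]
REPEAT 4 [
  -- iteration 1/4 --
  FD 4.8: (17.2,0) -> (22,0) [heading=0, move]
  PU: pen up
  -- iteration 2/4 --
  FD 4.8: (22,0) -> (26.8,0) [heading=0, move]
  PU: pen up
  -- iteration 3/4 --
  FD 4.8: (26.8,0) -> (31.6,0) [heading=0, move]
  PU: pen up
  -- iteration 4/4 --
  FD 4.8: (31.6,0) -> (36.4,0) [heading=0, move]
  PU: pen up
]
PD: pen down
LT 120: heading 0 -> 120
RT 150: heading 120 -> 330
FD 3.8: (36.4,0) -> (39.691,-1.9) [heading=330, draw]
Final: pos=(39.691,-1.9), heading=330, 2 segment(s) drawn
Segments drawn: 2

Answer: 2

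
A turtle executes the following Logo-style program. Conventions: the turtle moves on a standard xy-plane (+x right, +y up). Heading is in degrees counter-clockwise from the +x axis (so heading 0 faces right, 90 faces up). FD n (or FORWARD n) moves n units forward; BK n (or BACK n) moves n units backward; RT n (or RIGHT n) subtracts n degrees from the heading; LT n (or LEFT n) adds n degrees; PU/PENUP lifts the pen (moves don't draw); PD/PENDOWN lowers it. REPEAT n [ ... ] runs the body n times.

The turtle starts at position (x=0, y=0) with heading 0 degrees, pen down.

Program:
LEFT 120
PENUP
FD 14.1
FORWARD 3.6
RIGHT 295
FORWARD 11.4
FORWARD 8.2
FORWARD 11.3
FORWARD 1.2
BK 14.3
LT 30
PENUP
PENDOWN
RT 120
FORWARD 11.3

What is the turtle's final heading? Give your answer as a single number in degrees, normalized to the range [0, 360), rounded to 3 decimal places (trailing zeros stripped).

Answer: 95

Derivation:
Executing turtle program step by step:
Start: pos=(0,0), heading=0, pen down
LT 120: heading 0 -> 120
PU: pen up
FD 14.1: (0,0) -> (-7.05,12.211) [heading=120, move]
FD 3.6: (-7.05,12.211) -> (-8.85,15.329) [heading=120, move]
RT 295: heading 120 -> 185
FD 11.4: (-8.85,15.329) -> (-20.207,14.335) [heading=185, move]
FD 8.2: (-20.207,14.335) -> (-28.375,13.62) [heading=185, move]
FD 11.3: (-28.375,13.62) -> (-39.632,12.636) [heading=185, move]
FD 1.2: (-39.632,12.636) -> (-40.828,12.531) [heading=185, move]
BK 14.3: (-40.828,12.531) -> (-26.582,13.777) [heading=185, move]
LT 30: heading 185 -> 215
PU: pen up
PD: pen down
RT 120: heading 215 -> 95
FD 11.3: (-26.582,13.777) -> (-27.567,25.034) [heading=95, draw]
Final: pos=(-27.567,25.034), heading=95, 1 segment(s) drawn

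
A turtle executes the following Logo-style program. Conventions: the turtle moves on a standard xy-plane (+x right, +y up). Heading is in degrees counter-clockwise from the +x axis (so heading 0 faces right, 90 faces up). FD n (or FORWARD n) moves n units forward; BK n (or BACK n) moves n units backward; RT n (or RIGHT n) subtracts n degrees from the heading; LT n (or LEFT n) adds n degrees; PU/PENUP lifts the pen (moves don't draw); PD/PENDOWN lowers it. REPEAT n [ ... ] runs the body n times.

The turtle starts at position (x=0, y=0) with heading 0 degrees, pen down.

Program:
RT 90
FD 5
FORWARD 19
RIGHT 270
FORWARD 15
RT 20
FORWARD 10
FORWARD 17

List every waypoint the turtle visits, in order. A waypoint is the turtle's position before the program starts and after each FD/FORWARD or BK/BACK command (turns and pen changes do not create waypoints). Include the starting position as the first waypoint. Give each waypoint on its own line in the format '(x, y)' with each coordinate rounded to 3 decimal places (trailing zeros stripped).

Answer: (0, 0)
(0, -5)
(0, -24)
(15, -24)
(24.397, -27.42)
(40.372, -33.235)

Derivation:
Executing turtle program step by step:
Start: pos=(0,0), heading=0, pen down
RT 90: heading 0 -> 270
FD 5: (0,0) -> (0,-5) [heading=270, draw]
FD 19: (0,-5) -> (0,-24) [heading=270, draw]
RT 270: heading 270 -> 0
FD 15: (0,-24) -> (15,-24) [heading=0, draw]
RT 20: heading 0 -> 340
FD 10: (15,-24) -> (24.397,-27.42) [heading=340, draw]
FD 17: (24.397,-27.42) -> (40.372,-33.235) [heading=340, draw]
Final: pos=(40.372,-33.235), heading=340, 5 segment(s) drawn
Waypoints (6 total):
(0, 0)
(0, -5)
(0, -24)
(15, -24)
(24.397, -27.42)
(40.372, -33.235)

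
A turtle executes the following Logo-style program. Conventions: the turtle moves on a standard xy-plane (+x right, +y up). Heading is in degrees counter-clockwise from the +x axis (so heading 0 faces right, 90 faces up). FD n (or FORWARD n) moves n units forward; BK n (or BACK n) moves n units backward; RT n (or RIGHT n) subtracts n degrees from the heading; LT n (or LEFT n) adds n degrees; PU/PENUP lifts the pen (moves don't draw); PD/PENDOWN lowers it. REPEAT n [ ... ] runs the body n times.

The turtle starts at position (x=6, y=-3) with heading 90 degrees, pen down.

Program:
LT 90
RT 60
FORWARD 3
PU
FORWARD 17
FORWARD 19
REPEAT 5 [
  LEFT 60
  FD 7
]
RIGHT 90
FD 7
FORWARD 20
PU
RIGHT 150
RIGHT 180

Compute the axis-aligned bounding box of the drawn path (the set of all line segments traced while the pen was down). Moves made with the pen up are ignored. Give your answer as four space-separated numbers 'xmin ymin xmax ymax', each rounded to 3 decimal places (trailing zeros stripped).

Executing turtle program step by step:
Start: pos=(6,-3), heading=90, pen down
LT 90: heading 90 -> 180
RT 60: heading 180 -> 120
FD 3: (6,-3) -> (4.5,-0.402) [heading=120, draw]
PU: pen up
FD 17: (4.5,-0.402) -> (-4,14.321) [heading=120, move]
FD 19: (-4,14.321) -> (-13.5,30.775) [heading=120, move]
REPEAT 5 [
  -- iteration 1/5 --
  LT 60: heading 120 -> 180
  FD 7: (-13.5,30.775) -> (-20.5,30.775) [heading=180, move]
  -- iteration 2/5 --
  LT 60: heading 180 -> 240
  FD 7: (-20.5,30.775) -> (-24,24.713) [heading=240, move]
  -- iteration 3/5 --
  LT 60: heading 240 -> 300
  FD 7: (-24,24.713) -> (-20.5,18.651) [heading=300, move]
  -- iteration 4/5 --
  LT 60: heading 300 -> 0
  FD 7: (-20.5,18.651) -> (-13.5,18.651) [heading=0, move]
  -- iteration 5/5 --
  LT 60: heading 0 -> 60
  FD 7: (-13.5,18.651) -> (-10,24.713) [heading=60, move]
]
RT 90: heading 60 -> 330
FD 7: (-10,24.713) -> (-3.938,21.213) [heading=330, move]
FD 20: (-3.938,21.213) -> (13.383,11.213) [heading=330, move]
PU: pen up
RT 150: heading 330 -> 180
RT 180: heading 180 -> 0
Final: pos=(13.383,11.213), heading=0, 1 segment(s) drawn

Segment endpoints: x in {4.5, 6}, y in {-3, -0.402}
xmin=4.5, ymin=-3, xmax=6, ymax=-0.402

Answer: 4.5 -3 6 -0.402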